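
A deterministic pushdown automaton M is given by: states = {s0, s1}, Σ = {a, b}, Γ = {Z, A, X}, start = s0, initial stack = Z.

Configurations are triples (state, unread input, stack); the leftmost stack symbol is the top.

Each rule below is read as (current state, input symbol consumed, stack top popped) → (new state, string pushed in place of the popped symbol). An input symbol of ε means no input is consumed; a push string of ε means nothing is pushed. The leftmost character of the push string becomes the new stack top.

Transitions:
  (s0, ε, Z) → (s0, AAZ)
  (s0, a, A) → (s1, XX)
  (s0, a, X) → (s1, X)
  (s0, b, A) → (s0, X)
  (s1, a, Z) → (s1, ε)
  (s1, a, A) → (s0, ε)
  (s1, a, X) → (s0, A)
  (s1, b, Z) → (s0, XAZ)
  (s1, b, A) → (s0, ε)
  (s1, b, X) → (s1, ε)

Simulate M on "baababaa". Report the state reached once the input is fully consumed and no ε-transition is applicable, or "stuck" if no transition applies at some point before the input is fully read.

(s0, baababaa, Z) ⊢ (s0, baababaa, AAZ) ⊢ (s0, aababaa, XAZ) ⊢ (s1, ababaa, XAZ) ⊢ (s0, babaa, AAZ) ⊢ (s0, abaa, XAZ) ⊢ (s1, baa, XAZ) ⊢ (s1, aa, AZ) ⊢ (s0, a, Z) ⊢ (s0, a, AAZ) ⊢ (s1, ε, XXAZ)
All input consumed; M is in state s1.

s1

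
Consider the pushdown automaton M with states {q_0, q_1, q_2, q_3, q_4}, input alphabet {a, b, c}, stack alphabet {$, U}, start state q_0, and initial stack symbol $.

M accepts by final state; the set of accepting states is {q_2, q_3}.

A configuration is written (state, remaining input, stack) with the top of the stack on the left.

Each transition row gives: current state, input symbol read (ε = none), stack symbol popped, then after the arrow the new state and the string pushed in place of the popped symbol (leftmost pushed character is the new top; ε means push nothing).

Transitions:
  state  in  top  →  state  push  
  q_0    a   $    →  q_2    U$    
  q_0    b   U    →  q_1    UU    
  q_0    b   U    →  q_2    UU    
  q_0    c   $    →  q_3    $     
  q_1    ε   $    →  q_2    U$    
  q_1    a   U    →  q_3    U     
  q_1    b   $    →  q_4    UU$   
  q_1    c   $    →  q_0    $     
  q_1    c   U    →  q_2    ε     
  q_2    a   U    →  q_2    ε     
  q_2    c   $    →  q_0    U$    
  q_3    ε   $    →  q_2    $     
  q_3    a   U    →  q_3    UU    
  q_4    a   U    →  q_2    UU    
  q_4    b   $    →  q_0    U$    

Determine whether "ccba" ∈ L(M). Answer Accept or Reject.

One accepting computation: (q_0, ccba, $) ⊢ (q_3, cba, $) ⊢ (q_2, cba, $) ⊢ (q_0, ba, U$) ⊢ (q_1, a, UU$) ⊢ (q_3, ε, UU$)
All input consumed and state q_3 ∈ F.

Accept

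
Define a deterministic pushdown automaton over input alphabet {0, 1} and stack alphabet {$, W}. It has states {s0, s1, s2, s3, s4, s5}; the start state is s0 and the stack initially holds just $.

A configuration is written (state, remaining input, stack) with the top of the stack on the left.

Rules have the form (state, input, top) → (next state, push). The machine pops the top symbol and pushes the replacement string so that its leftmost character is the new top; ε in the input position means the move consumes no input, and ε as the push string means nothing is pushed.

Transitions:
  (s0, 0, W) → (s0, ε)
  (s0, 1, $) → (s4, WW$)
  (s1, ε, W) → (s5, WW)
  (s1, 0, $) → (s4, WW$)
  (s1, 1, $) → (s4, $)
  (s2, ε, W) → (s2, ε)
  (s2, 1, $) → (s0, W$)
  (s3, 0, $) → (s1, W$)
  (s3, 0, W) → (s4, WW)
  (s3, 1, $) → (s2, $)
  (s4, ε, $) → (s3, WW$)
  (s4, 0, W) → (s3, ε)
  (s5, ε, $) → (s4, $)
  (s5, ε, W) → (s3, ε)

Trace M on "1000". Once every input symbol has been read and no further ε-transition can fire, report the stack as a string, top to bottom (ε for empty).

W$

(s0, 1000, $)
  read 1, top $: go to s4, push WW$ → (s4, 000, WW$)
  read 0, top W: go to s3, push ε → (s3, 00, W$)
  read 0, top W: go to s4, push WW → (s4, 0, WW$)
  read 0, top W: go to s3, push ε → (s3, ε, W$)
All input consumed in state s3 with stack W$.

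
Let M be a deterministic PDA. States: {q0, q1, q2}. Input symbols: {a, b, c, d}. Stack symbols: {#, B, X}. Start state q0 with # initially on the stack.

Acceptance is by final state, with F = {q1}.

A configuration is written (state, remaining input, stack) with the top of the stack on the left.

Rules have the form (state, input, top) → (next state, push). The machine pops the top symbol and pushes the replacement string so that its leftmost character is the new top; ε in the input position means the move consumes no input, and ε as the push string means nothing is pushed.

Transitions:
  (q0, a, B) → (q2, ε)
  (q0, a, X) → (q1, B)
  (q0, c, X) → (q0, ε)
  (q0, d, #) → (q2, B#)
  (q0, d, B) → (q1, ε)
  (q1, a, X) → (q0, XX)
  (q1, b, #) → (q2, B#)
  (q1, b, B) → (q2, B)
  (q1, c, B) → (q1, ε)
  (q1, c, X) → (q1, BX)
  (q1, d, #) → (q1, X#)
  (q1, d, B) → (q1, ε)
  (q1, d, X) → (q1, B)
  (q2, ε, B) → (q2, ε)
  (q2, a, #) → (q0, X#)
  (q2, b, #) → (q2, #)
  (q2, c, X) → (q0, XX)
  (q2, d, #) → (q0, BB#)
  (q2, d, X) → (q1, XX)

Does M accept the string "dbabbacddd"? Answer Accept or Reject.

Reject

(q0, dbabbacddd, #) ⊢ (q2, babbacddd, B#) ⊢ (q2, babbacddd, #) ⊢ (q2, abbacddd, #) ⊢ (q0, bbacddd, X#)
No transition applies at (q0, bbacddd, X#); input not fully consumed.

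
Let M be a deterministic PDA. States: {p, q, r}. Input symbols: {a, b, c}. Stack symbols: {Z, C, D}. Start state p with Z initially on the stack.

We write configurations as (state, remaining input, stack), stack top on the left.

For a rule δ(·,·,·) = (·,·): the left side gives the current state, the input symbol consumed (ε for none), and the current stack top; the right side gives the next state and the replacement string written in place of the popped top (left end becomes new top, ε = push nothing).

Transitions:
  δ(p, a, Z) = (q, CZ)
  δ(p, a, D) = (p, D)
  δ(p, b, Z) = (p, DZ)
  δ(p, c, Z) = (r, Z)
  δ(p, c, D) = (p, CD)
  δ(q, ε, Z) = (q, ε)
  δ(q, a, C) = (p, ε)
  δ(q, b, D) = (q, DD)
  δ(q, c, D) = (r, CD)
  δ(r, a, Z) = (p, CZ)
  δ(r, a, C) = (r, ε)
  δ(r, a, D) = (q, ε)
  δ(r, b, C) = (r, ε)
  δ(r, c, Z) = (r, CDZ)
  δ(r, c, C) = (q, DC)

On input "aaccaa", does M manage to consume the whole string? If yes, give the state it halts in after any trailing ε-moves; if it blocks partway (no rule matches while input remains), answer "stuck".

q

(p, aaccaa, Z) ⊢ (q, accaa, CZ) ⊢ (p, ccaa, Z) ⊢ (r, caa, Z) ⊢ (r, aa, CDZ) ⊢ (r, a, DZ) ⊢ (q, ε, Z) ⊢ (q, ε, ε)
All input consumed; M is in state q.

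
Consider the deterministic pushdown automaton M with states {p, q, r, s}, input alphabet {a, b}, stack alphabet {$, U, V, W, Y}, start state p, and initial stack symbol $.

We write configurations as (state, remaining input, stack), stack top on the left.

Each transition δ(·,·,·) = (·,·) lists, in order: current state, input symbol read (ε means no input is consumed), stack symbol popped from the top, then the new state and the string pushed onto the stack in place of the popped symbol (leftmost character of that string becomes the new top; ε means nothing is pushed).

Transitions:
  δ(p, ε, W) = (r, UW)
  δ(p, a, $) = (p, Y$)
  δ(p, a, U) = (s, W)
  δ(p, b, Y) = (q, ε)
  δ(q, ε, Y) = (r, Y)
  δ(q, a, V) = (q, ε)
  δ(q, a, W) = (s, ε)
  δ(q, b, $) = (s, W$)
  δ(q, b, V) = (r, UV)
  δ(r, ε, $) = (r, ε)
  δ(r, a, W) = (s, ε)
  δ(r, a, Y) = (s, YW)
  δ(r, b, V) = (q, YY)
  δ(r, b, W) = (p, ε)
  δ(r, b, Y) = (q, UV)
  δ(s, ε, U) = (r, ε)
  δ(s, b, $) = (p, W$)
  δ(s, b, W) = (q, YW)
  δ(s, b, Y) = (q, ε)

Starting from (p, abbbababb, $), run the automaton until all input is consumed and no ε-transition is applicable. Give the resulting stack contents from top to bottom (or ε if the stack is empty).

(p, abbbababb, $) ⊢ (p, bbbababb, Y$) ⊢ (q, bbababb, $) ⊢ (s, bababb, W$) ⊢ (q, ababb, YW$) ⊢ (r, ababb, YW$) ⊢ (s, babb, YWW$) ⊢ (q, abb, WW$) ⊢ (s, bb, W$) ⊢ (q, b, YW$) ⊢ (r, b, YW$) ⊢ (q, ε, UVW$)
All input consumed in state q with stack UVW$.

UVW$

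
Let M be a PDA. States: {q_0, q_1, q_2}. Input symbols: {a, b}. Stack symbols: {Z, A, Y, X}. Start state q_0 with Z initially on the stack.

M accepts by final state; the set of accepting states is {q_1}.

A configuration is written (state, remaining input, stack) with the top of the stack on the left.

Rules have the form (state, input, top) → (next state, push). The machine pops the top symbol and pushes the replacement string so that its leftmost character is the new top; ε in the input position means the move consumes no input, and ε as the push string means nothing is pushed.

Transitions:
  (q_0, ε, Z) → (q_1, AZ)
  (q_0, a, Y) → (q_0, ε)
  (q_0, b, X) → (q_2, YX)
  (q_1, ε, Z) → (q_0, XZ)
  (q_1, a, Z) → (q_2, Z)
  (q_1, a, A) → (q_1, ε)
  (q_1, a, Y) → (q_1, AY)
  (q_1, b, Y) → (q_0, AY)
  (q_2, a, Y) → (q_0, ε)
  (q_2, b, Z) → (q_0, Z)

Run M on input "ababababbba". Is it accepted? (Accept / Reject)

Reject

No computation consumes all input and reaches a final state.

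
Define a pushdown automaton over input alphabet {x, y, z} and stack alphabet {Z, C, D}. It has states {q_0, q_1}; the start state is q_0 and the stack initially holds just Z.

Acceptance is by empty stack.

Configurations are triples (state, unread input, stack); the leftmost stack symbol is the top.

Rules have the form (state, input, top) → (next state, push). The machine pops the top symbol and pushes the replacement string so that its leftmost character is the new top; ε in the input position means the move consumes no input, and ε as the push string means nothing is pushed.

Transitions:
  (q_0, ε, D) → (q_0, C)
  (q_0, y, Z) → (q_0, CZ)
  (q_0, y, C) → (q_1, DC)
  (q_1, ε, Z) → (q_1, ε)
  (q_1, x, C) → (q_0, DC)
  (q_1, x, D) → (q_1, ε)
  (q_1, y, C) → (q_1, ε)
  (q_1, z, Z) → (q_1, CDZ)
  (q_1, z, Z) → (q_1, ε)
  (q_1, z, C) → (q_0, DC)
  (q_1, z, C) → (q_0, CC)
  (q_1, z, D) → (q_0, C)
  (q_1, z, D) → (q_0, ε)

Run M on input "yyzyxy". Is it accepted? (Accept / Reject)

One accepting computation: (q_0, yyzyxy, Z) ⊢ (q_0, yzyxy, CZ) ⊢ (q_1, zyxy, DCZ) ⊢ (q_0, yxy, CZ) ⊢ (q_1, xy, DCZ) ⊢ (q_1, y, CZ) ⊢ (q_1, ε, Z) ⊢ (q_1, ε, ε)
All input consumed and the stack is empty.

Accept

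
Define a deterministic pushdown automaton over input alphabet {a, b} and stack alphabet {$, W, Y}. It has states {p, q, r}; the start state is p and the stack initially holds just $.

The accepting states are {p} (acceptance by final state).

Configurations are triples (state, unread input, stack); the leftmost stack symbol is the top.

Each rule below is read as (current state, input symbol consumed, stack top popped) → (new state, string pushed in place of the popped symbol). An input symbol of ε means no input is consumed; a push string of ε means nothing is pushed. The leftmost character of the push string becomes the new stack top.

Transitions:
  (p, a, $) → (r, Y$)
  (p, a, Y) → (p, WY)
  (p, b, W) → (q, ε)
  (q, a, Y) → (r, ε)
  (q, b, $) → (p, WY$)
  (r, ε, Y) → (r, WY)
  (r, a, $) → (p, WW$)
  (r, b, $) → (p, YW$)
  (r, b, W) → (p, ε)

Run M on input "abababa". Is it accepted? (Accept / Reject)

Accept

(p, abababa, $)
  read a, top $: go to r, push Y$ → (r, bababa, Y$)
  ε-move, top Y: go to r, push WY → (r, bababa, WY$)
  read b, top W: go to p, push ε → (p, ababa, Y$)
  read a, top Y: go to p, push WY → (p, baba, WY$)
  read b, top W: go to q, push ε → (q, aba, Y$)
  read a, top Y: go to r, push ε → (r, ba, $)
  read b, top $: go to p, push YW$ → (p, a, YW$)
  read a, top Y: go to p, push WY → (p, ε, WYW$)
All input consumed; state p ∈ F.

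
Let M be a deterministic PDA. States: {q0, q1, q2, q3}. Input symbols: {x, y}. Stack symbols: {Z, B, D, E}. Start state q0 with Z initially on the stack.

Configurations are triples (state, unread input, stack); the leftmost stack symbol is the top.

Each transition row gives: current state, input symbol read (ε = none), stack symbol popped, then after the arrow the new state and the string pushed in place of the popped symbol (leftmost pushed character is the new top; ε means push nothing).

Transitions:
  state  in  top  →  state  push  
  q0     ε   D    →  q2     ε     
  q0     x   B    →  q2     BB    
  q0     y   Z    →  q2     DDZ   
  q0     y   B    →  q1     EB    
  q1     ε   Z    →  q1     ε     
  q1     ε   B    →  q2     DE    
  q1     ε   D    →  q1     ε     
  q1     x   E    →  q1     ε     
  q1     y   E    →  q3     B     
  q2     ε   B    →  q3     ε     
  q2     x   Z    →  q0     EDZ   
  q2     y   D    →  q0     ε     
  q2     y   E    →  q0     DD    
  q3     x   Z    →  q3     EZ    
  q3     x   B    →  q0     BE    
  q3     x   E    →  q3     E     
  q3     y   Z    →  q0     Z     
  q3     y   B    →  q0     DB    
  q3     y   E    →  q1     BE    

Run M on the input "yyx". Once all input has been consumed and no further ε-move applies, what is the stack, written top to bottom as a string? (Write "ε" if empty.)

(q0, yyx, Z)
  read y, top Z: go to q2, push DDZ → (q2, yx, DDZ)
  read y, top D: go to q0, push ε → (q0, x, DZ)
  ε-move, top D: go to q2, push ε → (q2, x, Z)
  read x, top Z: go to q0, push EDZ → (q0, ε, EDZ)
All input consumed in state q0 with stack EDZ.

EDZ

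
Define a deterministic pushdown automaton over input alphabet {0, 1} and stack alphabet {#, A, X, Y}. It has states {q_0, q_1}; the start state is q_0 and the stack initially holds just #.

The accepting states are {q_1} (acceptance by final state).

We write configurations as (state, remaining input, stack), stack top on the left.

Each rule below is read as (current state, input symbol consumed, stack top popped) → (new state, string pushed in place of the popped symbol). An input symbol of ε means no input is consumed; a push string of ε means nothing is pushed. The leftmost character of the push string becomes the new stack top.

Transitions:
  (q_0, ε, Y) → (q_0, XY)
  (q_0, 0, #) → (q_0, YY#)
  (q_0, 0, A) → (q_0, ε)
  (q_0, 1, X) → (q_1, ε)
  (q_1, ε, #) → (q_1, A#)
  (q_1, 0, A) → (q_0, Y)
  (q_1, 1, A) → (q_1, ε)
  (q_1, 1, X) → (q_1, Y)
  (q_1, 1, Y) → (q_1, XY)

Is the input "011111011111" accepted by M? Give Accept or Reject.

Reject

(q_0, 011111011111, #)
  read 0, top #: go to q_0, push YY# → (q_0, 11111011111, YY#)
  ε-move, top Y: go to q_0, push XY → (q_0, 11111011111, XYY#)
  read 1, top X: go to q_1, push ε → (q_1, 1111011111, YY#)
  read 1, top Y: go to q_1, push XY → (q_1, 111011111, XYY#)
  read 1, top X: go to q_1, push Y → (q_1, 11011111, YYY#)
  read 1, top Y: go to q_1, push XY → (q_1, 1011111, XYYY#)
  read 1, top X: go to q_1, push Y → (q_1, 011111, YYYY#)
No transition applies at (q_1, 011111, YYYY#); input not fully consumed.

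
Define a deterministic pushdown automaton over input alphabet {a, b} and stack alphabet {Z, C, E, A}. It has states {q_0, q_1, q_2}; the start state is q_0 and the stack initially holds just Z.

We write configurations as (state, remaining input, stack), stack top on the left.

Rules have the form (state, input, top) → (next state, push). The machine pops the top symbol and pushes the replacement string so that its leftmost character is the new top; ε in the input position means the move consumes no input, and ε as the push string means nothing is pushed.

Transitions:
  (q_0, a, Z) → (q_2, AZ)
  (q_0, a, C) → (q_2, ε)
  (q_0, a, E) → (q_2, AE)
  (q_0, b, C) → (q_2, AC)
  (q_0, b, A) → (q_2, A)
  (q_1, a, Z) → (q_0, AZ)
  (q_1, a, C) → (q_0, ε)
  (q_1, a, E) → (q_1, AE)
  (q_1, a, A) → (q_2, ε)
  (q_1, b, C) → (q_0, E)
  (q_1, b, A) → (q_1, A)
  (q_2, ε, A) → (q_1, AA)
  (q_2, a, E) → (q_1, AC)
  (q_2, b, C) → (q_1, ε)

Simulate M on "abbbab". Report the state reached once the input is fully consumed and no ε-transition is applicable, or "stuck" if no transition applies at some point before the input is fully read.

q_1

(q_0, abbbab, Z) ⊢ (q_2, bbbab, AZ) ⊢ (q_1, bbbab, AAZ) ⊢ (q_1, bbab, AAZ) ⊢ (q_1, bab, AAZ) ⊢ (q_1, ab, AAZ) ⊢ (q_2, b, AZ) ⊢ (q_1, b, AAZ) ⊢ (q_1, ε, AAZ)
All input consumed; M is in state q_1.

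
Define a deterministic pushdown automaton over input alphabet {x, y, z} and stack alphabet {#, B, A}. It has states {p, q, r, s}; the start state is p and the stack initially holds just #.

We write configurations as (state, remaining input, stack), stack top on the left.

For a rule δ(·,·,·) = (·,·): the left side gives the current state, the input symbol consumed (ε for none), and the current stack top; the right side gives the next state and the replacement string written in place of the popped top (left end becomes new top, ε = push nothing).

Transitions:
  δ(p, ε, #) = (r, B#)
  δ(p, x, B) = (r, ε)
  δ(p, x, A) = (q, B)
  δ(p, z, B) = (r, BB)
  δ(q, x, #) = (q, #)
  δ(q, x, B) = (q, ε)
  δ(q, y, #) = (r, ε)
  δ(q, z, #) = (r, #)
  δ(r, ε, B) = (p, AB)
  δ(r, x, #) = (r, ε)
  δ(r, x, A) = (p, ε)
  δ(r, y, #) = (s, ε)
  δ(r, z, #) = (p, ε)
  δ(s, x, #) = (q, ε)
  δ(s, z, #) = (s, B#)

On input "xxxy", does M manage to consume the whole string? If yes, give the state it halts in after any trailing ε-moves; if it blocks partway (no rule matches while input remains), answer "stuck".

(p, xxxy, #) ⊢ (r, xxxy, B#) ⊢ (p, xxxy, AB#) ⊢ (q, xxy, BB#) ⊢ (q, xy, B#) ⊢ (q, y, #) ⊢ (r, ε, ε)
All input consumed; M is in state r.

r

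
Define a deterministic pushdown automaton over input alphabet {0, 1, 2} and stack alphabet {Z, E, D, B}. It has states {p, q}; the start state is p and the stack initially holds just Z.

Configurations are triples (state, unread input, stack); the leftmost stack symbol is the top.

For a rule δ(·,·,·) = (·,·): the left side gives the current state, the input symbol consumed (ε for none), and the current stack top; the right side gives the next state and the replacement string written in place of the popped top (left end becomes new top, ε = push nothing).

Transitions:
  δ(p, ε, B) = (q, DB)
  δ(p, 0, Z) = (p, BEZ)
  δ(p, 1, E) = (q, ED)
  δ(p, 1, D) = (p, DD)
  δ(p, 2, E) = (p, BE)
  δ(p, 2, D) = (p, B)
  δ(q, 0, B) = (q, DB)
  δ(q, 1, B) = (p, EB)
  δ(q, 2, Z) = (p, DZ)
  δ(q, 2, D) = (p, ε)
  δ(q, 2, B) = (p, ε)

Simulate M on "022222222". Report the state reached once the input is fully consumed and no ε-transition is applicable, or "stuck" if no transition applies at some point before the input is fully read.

(p, 022222222, Z)
  read 0, top Z: go to p, push BEZ → (p, 22222222, BEZ)
  ε-move, top B: go to q, push DB → (q, 22222222, DBEZ)
  read 2, top D: go to p, push ε → (p, 2222222, BEZ)
  ε-move, top B: go to q, push DB → (q, 2222222, DBEZ)
  read 2, top D: go to p, push ε → (p, 222222, BEZ)
  ε-move, top B: go to q, push DB → (q, 222222, DBEZ)
  read 2, top D: go to p, push ε → (p, 22222, BEZ)
  ε-move, top B: go to q, push DB → (q, 22222, DBEZ)
  read 2, top D: go to p, push ε → (p, 2222, BEZ)
  ε-move, top B: go to q, push DB → (q, 2222, DBEZ)
  read 2, top D: go to p, push ε → (p, 222, BEZ)
  ε-move, top B: go to q, push DB → (q, 222, DBEZ)
  read 2, top D: go to p, push ε → (p, 22, BEZ)
  ε-move, top B: go to q, push DB → (q, 22, DBEZ)
  read 2, top D: go to p, push ε → (p, 2, BEZ)
  ε-move, top B: go to q, push DB → (q, 2, DBEZ)
  read 2, top D: go to p, push ε → (p, ε, BEZ)
  ε-move, top B: go to q, push DB → (q, ε, DBEZ)
All input consumed; M is in state q.

q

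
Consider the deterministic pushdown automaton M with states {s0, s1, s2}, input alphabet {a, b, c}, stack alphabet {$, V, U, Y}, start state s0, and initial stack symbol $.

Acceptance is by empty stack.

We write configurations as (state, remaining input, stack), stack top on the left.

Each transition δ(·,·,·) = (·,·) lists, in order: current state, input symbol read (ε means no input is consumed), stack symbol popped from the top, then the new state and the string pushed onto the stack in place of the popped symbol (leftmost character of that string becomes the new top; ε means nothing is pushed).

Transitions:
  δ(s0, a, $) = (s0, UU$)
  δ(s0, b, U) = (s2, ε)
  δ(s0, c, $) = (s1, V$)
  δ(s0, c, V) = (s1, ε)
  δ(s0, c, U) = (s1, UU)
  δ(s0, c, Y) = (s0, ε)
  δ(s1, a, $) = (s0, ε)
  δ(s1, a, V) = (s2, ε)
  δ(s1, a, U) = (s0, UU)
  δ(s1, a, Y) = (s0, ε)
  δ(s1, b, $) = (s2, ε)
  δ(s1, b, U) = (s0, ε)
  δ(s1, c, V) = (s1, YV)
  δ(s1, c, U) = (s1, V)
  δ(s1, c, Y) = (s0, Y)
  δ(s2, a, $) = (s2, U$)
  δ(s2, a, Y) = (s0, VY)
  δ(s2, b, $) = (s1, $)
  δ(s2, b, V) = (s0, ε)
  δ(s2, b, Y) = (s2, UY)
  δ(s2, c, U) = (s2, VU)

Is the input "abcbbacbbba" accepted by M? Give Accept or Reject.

Accept

(s0, abcbbacbbba, $)
  read a, top $: go to s0, push UU$ → (s0, bcbbacbbba, UU$)
  read b, top U: go to s2, push ε → (s2, cbbacbbba, U$)
  read c, top U: go to s2, push VU → (s2, bbacbbba, VU$)
  read b, top V: go to s0, push ε → (s0, bacbbba, U$)
  read b, top U: go to s2, push ε → (s2, acbbba, $)
  read a, top $: go to s2, push U$ → (s2, cbbba, U$)
  read c, top U: go to s2, push VU → (s2, bbba, VU$)
  read b, top V: go to s0, push ε → (s0, bba, U$)
  read b, top U: go to s2, push ε → (s2, ba, $)
  read b, top $: go to s1, push $ → (s1, a, $)
  read a, top $: go to s0, push ε → (s0, ε, ε)
All input consumed and the stack is empty.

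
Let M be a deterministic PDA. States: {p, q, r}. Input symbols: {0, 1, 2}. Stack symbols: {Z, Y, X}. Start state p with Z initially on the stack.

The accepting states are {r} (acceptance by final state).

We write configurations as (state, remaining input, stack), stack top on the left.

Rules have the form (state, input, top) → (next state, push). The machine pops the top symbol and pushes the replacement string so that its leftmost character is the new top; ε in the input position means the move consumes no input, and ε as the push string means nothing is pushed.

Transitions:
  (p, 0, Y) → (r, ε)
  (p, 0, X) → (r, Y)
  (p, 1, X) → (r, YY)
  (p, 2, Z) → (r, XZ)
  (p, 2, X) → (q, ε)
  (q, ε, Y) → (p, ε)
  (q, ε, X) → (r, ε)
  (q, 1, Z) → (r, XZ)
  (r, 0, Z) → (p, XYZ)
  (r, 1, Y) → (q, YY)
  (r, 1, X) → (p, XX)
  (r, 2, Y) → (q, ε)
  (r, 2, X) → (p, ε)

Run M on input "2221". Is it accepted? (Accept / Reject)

(p, 2221, Z)
  read 2, top Z: go to r, push XZ → (r, 221, XZ)
  read 2, top X: go to p, push ε → (p, 21, Z)
  read 2, top Z: go to r, push XZ → (r, 1, XZ)
  read 1, top X: go to p, push XX → (p, ε, XXZ)
All input consumed; state p ∉ F and no further ε-move applies.

Reject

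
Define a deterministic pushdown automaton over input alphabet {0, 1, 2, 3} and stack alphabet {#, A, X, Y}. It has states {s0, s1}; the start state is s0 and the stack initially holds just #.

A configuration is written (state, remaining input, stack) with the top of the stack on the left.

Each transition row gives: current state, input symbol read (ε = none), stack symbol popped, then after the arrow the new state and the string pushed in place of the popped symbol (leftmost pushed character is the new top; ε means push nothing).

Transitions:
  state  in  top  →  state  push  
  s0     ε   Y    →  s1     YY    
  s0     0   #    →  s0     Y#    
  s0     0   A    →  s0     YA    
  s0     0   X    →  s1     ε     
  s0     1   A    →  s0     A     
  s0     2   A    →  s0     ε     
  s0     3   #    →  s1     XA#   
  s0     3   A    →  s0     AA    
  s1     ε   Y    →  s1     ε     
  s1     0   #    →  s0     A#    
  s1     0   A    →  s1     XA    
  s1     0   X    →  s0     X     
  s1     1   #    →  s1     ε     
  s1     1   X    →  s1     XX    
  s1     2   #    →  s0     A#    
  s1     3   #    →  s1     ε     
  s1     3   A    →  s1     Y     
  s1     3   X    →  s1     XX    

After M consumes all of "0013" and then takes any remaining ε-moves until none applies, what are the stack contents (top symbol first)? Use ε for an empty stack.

(s0, 0013, #)
  read 0, top #: go to s0, push Y# → (s0, 013, Y#)
  ε-move, top Y: go to s1, push YY → (s1, 013, YY#)
  ε-move, top Y: go to s1, push ε → (s1, 013, Y#)
  ε-move, top Y: go to s1, push ε → (s1, 013, #)
  read 0, top #: go to s0, push A# → (s0, 13, A#)
  read 1, top A: go to s0, push A → (s0, 3, A#)
  read 3, top A: go to s0, push AA → (s0, ε, AA#)
All input consumed in state s0 with stack AA#.

AA#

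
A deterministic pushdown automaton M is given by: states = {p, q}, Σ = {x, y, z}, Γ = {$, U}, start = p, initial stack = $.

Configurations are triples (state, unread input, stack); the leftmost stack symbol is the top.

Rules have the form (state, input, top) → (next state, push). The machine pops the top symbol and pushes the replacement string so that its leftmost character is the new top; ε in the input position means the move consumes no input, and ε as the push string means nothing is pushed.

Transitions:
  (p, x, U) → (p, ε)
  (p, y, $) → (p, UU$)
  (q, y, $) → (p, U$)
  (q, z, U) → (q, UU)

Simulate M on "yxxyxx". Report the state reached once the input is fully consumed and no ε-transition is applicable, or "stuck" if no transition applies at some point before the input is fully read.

p

(p, yxxyxx, $) ⊢ (p, xxyxx, UU$) ⊢ (p, xyxx, U$) ⊢ (p, yxx, $) ⊢ (p, xx, UU$) ⊢ (p, x, U$) ⊢ (p, ε, $)
All input consumed; M is in state p.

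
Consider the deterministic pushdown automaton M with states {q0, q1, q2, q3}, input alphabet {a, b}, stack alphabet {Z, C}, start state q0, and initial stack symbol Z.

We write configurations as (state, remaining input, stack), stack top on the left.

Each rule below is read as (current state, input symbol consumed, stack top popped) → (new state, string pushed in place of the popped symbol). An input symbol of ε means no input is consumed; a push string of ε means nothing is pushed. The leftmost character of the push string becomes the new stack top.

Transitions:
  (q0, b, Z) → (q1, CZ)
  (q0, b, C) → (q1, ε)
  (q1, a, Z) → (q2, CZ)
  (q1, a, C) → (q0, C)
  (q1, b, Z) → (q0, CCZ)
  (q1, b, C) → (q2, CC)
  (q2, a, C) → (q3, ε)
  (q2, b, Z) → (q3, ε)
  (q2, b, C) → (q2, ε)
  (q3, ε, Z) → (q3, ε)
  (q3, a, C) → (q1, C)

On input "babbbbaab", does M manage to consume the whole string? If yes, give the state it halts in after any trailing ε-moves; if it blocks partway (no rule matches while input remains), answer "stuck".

q2

(q0, babbbbaab, Z) ⊢ (q1, abbbbaab, CZ) ⊢ (q0, bbbbaab, CZ) ⊢ (q1, bbbaab, Z) ⊢ (q0, bbaab, CCZ) ⊢ (q1, baab, CZ) ⊢ (q2, aab, CCZ) ⊢ (q3, ab, CZ) ⊢ (q1, b, CZ) ⊢ (q2, ε, CCZ)
All input consumed; M is in state q2.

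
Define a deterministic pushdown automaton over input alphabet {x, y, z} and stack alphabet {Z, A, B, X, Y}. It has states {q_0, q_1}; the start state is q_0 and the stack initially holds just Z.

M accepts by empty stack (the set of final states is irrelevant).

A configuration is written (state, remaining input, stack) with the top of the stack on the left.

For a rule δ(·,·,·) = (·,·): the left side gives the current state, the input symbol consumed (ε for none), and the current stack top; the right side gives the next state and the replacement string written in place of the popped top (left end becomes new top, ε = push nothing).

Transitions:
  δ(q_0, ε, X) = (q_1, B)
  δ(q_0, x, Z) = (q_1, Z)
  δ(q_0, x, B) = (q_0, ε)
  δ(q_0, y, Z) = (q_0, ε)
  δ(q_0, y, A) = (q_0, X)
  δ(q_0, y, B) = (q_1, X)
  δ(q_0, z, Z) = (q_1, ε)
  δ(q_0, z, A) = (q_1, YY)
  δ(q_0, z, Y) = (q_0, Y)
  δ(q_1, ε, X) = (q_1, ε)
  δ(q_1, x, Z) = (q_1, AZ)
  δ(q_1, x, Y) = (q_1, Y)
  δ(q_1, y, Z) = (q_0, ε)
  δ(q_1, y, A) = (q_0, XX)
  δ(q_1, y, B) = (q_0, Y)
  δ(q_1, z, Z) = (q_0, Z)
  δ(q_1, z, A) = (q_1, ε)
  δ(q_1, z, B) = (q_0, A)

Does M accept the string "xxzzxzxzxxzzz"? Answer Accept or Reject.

Accept

(q_0, xxzzxzxzxxzzz, Z) ⊢ (q_1, xzzxzxzxxzzz, Z) ⊢ (q_1, zzxzxzxxzzz, AZ) ⊢ (q_1, zxzxzxxzzz, Z) ⊢ (q_0, xzxzxxzzz, Z) ⊢ (q_1, zxzxxzzz, Z) ⊢ (q_0, xzxxzzz, Z) ⊢ (q_1, zxxzzz, Z) ⊢ (q_0, xxzzz, Z) ⊢ (q_1, xzzz, Z) ⊢ (q_1, zzz, AZ) ⊢ (q_1, zz, Z) ⊢ (q_0, z, Z) ⊢ (q_1, ε, ε)
All input consumed and the stack is empty.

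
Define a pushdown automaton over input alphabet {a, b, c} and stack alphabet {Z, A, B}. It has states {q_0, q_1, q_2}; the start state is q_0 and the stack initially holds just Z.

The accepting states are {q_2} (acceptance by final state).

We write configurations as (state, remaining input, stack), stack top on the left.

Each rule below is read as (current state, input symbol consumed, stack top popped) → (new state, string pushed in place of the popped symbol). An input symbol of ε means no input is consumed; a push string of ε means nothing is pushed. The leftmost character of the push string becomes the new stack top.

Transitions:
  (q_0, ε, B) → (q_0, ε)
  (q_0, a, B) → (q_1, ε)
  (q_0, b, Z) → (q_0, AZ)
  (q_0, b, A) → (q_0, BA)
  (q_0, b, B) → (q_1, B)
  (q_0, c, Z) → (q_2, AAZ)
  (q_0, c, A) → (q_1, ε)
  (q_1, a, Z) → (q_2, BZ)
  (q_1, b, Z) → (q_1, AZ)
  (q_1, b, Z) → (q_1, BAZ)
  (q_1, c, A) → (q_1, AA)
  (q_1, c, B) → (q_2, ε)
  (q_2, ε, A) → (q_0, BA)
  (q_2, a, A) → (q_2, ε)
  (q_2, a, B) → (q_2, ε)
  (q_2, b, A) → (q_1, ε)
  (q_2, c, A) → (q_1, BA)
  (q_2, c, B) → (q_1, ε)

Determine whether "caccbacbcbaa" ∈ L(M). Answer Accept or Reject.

One accepting computation: (q_0, caccbacbcbaa, Z) ⊢ (q_2, accbacbcbaa, AAZ) ⊢ (q_2, ccbacbcbaa, AZ) ⊢ (q_1, cbacbcbaa, BAZ) ⊢ (q_2, bacbcbaa, AZ) ⊢ (q_1, acbcbaa, Z) ⊢ (q_2, cbcbaa, BZ) ⊢ (q_1, bcbaa, Z) ⊢ (q_1, cbaa, BAZ) ⊢ (q_2, baa, AZ) ⊢ (q_1, aa, Z) ⊢ (q_2, a, BZ) ⊢ (q_2, ε, Z)
All input consumed and state q_2 ∈ F.

Accept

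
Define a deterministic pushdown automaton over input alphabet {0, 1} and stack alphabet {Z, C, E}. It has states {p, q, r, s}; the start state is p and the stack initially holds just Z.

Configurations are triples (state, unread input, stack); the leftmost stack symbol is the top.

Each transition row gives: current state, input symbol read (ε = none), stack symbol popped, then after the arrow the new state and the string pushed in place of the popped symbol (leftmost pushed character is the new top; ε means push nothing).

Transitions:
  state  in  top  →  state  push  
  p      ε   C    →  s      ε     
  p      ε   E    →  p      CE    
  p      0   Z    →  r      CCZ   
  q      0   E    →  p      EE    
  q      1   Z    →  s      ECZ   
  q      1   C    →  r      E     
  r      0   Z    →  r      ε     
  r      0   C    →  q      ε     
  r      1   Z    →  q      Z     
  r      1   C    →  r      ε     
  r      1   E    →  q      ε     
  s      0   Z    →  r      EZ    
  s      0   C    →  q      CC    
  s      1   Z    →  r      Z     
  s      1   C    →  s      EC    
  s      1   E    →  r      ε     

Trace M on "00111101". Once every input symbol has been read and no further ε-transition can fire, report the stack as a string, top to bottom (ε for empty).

ECZ

(p, 00111101, Z)
  read 0, top Z: go to r, push CCZ → (r, 0111101, CCZ)
  read 0, top C: go to q, push ε → (q, 111101, CZ)
  read 1, top C: go to r, push E → (r, 11101, EZ)
  read 1, top E: go to q, push ε → (q, 1101, Z)
  read 1, top Z: go to s, push ECZ → (s, 101, ECZ)
  read 1, top E: go to r, push ε → (r, 01, CZ)
  read 0, top C: go to q, push ε → (q, 1, Z)
  read 1, top Z: go to s, push ECZ → (s, ε, ECZ)
All input consumed in state s with stack ECZ.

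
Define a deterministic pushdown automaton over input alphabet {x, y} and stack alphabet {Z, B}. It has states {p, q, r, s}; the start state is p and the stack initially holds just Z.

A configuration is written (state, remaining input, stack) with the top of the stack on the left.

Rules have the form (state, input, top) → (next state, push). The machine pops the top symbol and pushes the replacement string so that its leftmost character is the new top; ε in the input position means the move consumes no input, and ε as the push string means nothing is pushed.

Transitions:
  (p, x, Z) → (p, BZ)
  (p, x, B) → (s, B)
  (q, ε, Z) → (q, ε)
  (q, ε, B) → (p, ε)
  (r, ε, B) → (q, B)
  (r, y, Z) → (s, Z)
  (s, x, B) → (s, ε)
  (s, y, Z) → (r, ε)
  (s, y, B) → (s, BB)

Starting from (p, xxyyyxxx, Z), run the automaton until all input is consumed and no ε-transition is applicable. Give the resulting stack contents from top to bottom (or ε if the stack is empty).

(p, xxyyyxxx, Z) ⊢ (p, xyyyxxx, BZ) ⊢ (s, yyyxxx, BZ) ⊢ (s, yyxxx, BBZ) ⊢ (s, yxxx, BBBZ) ⊢ (s, xxx, BBBBZ) ⊢ (s, xx, BBBZ) ⊢ (s, x, BBZ) ⊢ (s, ε, BZ)
All input consumed in state s with stack BZ.

BZ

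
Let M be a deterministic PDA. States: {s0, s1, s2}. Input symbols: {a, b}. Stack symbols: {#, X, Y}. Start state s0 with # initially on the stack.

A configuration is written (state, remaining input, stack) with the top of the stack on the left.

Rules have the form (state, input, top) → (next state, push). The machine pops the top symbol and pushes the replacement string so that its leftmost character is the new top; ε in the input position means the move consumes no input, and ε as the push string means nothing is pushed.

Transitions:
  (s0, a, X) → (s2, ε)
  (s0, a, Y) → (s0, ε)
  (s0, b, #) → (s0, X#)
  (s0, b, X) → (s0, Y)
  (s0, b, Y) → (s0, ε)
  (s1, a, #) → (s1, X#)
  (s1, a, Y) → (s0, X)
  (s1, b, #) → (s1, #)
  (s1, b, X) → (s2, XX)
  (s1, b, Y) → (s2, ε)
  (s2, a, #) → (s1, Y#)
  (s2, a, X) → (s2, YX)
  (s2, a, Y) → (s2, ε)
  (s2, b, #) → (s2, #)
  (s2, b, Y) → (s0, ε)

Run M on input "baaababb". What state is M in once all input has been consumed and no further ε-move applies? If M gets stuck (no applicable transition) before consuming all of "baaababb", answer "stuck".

(s0, baaababb, #) ⊢ (s0, aaababb, X#) ⊢ (s2, aababb, #) ⊢ (s1, ababb, Y#) ⊢ (s0, babb, X#) ⊢ (s0, abb, Y#) ⊢ (s0, bb, #) ⊢ (s0, b, X#) ⊢ (s0, ε, Y#)
All input consumed; M is in state s0.

s0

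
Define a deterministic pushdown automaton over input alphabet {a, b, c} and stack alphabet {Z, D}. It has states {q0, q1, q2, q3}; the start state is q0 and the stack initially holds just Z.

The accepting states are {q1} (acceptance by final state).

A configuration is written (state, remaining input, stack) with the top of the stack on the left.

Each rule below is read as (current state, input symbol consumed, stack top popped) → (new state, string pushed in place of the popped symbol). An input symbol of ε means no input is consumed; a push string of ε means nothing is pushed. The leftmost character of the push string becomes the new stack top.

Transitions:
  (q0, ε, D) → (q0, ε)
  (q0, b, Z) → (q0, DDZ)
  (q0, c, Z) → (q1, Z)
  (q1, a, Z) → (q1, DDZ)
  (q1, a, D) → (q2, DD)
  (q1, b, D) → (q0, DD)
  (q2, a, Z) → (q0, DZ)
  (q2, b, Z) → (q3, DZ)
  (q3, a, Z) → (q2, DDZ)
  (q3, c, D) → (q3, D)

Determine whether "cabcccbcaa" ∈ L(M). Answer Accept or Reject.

(q0, cabcccbcaa, Z)
  read c, top Z: go to q1, push Z → (q1, abcccbcaa, Z)
  read a, top Z: go to q1, push DDZ → (q1, bcccbcaa, DDZ)
  read b, top D: go to q0, push DD → (q0, cccbcaa, DDDZ)
  ε-move, top D: go to q0, push ε → (q0, cccbcaa, DDZ)
  ε-move, top D: go to q0, push ε → (q0, cccbcaa, DZ)
  ε-move, top D: go to q0, push ε → (q0, cccbcaa, Z)
  read c, top Z: go to q1, push Z → (q1, ccbcaa, Z)
No transition applies at (q1, ccbcaa, Z); input not fully consumed.

Reject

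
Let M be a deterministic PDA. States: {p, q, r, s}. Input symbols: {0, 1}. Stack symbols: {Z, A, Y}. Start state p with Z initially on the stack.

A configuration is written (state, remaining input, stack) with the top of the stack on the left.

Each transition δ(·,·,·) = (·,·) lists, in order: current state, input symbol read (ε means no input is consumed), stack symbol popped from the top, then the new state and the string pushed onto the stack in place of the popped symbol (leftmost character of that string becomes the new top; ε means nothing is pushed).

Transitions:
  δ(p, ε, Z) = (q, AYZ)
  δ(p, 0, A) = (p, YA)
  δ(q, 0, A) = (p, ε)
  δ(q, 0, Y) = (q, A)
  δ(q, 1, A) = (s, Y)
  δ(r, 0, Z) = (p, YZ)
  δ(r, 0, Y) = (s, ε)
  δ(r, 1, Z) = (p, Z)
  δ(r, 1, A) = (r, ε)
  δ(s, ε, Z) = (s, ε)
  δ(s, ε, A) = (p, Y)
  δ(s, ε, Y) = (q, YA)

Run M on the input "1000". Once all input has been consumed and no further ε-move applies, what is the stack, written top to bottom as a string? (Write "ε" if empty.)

YAYZ

(p, 1000, Z)
  ε-move, top Z: go to q, push AYZ → (q, 1000, AYZ)
  read 1, top A: go to s, push Y → (s, 000, YYZ)
  ε-move, top Y: go to q, push YA → (q, 000, YAYZ)
  read 0, top Y: go to q, push A → (q, 00, AAYZ)
  read 0, top A: go to p, push ε → (p, 0, AYZ)
  read 0, top A: go to p, push YA → (p, ε, YAYZ)
All input consumed in state p with stack YAYZ.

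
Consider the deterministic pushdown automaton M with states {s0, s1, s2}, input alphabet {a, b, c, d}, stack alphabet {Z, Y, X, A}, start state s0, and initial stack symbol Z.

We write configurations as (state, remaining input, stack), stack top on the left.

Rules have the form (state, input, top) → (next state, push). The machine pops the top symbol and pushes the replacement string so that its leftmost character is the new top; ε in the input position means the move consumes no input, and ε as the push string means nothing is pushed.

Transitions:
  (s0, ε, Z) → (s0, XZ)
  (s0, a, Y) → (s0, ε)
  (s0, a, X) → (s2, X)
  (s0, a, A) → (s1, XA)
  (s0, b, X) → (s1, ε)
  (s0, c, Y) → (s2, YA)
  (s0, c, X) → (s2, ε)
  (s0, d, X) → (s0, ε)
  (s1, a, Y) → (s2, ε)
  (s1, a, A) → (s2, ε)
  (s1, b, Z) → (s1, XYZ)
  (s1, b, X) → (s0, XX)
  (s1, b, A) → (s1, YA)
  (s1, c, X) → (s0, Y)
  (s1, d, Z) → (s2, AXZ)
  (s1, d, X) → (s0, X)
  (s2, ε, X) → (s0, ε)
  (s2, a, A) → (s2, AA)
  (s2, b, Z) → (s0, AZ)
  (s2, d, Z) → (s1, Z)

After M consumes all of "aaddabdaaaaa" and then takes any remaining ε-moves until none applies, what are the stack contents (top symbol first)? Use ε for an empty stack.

(s0, aaddabdaaaaa, Z) ⊢ (s0, aaddabdaaaaa, XZ) ⊢ (s2, addabdaaaaa, XZ) ⊢ (s0, addabdaaaaa, Z) ⊢ (s0, addabdaaaaa, XZ) ⊢ (s2, ddabdaaaaa, XZ) ⊢ (s0, ddabdaaaaa, Z) ⊢ (s0, ddabdaaaaa, XZ) ⊢ (s0, dabdaaaaa, Z) ⊢ (s0, dabdaaaaa, XZ) ⊢ (s0, abdaaaaa, Z) ⊢ (s0, abdaaaaa, XZ) ⊢ (s2, bdaaaaa, XZ) ⊢ (s0, bdaaaaa, Z) ⊢ (s0, bdaaaaa, XZ) ⊢ (s1, daaaaa, Z) ⊢ (s2, aaaaa, AXZ) ⊢ (s2, aaaa, AAXZ) ⊢ (s2, aaa, AAAXZ) ⊢ (s2, aa, AAAAXZ) ⊢ (s2, a, AAAAAXZ) ⊢ (s2, ε, AAAAAAXZ)
All input consumed in state s2 with stack AAAAAAXZ.

AAAAAAXZ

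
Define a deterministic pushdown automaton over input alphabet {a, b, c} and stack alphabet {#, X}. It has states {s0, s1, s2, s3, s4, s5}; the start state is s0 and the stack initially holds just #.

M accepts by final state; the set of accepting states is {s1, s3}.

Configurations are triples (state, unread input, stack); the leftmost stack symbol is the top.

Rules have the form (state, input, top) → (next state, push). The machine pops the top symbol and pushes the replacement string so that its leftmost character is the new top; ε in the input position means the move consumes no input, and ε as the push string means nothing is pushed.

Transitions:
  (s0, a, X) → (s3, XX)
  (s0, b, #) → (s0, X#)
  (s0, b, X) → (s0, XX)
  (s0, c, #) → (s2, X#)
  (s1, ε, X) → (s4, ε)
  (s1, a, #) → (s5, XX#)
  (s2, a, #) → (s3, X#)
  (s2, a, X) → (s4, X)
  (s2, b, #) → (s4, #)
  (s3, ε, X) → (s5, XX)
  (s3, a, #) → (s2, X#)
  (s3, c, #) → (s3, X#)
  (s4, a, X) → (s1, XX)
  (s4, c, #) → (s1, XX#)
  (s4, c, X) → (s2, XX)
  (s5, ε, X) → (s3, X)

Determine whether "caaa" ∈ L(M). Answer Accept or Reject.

Accept

(s0, caaa, #) ⊢ (s2, aaa, X#) ⊢ (s4, aa, X#) ⊢ (s1, a, XX#) ⊢ (s4, a, X#) ⊢ (s1, ε, XX#)
All input consumed; state s1 ∈ F.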